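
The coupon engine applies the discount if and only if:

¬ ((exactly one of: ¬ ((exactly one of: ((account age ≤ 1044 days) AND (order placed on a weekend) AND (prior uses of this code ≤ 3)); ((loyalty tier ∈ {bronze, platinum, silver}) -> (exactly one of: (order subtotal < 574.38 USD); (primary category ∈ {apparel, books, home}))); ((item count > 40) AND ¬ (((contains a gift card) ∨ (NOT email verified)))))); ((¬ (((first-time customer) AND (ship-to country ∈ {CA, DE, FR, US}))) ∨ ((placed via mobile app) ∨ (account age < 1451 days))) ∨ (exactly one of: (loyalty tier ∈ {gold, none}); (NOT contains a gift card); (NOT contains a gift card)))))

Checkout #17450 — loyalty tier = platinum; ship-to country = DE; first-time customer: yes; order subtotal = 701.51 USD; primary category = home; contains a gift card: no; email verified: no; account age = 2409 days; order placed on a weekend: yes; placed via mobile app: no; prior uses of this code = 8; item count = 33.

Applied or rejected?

Applied

Atomic conditions:
  account age ≤ 1044 days: 2409 ≤ 1044 is false
  order placed on a weekend: yes → true
  prior uses of this code ≤ 3: 8 ≤ 3 is false
  loyalty tier ∈ {bronze, platinum, silver}: platinum is in the set → true
  order subtotal < 574.38 USD: 701.51 < 574.38 is false
  primary category ∈ {apparel, books, home}: home is in the set → true
  item count > 40: 33 > 40 is false
  contains a gift card: no → false
  NOT email verified: no → true
  first-time customer: yes → true
  ship-to country ∈ {CA, DE, FR, US}: DE is in the set → true
  placed via mobile app: no → false
  account age < 1451 days: 2409 < 1451 is false
  loyalty tier ∈ {gold, none}: platinum is not in the set → false
  NOT contains a gift card: no → true
Combine:
[1.1.1.1] false AND true AND false = false
[1.1.1.2.2] exactly-one(false, true) = true
[1.1.1.2] true → true = true
[1.1.1.3.2.1] false OR true = true
[1.1.1.3.2] NOT true = false
[1.1.1.3] false AND false = false
[1.1.1] exactly-one(false, true, false) = true
[1.1] NOT true = false
[1.2.1.1.1] true AND true = true
[1.2.1.1] NOT true = false
[1.2.1.2] false OR false = false
[1.2.1] false OR false = false
[1.2.2] exactly-one(false, true, true) = false
[1.2] false OR false = false
[1] exactly-one(false, false) = false
[root] NOT false = true
Overall: true → applied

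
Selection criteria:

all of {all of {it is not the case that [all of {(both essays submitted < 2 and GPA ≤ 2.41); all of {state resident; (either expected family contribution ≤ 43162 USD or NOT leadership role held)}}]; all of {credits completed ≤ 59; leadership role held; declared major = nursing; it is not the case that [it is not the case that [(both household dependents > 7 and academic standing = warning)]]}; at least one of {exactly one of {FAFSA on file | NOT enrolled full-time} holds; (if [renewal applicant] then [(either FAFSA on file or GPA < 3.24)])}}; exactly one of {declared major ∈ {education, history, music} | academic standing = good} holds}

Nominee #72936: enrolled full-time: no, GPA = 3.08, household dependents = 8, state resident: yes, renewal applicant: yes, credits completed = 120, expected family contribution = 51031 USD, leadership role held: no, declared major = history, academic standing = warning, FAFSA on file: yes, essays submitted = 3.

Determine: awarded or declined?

Declined

Atomic conditions:
  essays submitted < 2: 3 < 2 is false
  GPA ≤ 2.41: 3.08 ≤ 2.41 is false
  state resident: yes → true
  expected family contribution ≤ 43162 USD: 51031 ≤ 43162 is false
  NOT leadership role held: no → true
  credits completed ≤ 59: 120 ≤ 59 is false
  leadership role held: no → false
  declared major = nursing: history == nursing is false
  household dependents > 7: 8 > 7 is true
  academic standing = warning: warning == warning is true
  FAFSA on file: yes → true
  NOT enrolled full-time: no → true
  renewal applicant: yes → true
  GPA < 3.24: 3.08 < 3.24 is true
  declared major ∈ {education, history, music}: history is in the set → true
  academic standing = good: warning == good is false
Combine:
[1.1.1.1] false AND false = false
[1.1.1.2.2] false OR true = true
[1.1.1.2] true AND true = true
[1.1.1] false AND true = false
[1.1] NOT false = true
[1.2.4.1.1] true AND true = true
[1.2.4.1] NOT true = false
[1.2.4] NOT false = true
[1.2] false AND false AND false AND true = false
[1.3.1] exactly-one(true, true) = false
[1.3.2.2] true OR true = true
[1.3.2] true → true = true
[1.3] false OR true = true
[1] true AND false AND true = false
[2] exactly-one(true, false) = true
[root] false AND true = false
Overall: false → declined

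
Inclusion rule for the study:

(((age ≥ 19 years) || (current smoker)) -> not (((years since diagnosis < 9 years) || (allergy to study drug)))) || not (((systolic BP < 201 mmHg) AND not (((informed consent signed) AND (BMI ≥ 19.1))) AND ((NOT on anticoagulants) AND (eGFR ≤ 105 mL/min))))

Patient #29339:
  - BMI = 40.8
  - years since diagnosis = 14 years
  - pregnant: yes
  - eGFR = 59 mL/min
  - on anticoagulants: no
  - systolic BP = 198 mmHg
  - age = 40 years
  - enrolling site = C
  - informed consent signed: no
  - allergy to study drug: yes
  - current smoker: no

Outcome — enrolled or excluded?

Atomic conditions:
  age ≥ 19 years: 40 ≥ 19 is true
  current smoker: no → false
  years since diagnosis < 9 years: 14 < 9 is false
  allergy to study drug: yes → true
  systolic BP < 201 mmHg: 198 < 201 is true
  informed consent signed: no → false
  BMI ≥ 19.1: 40.8 ≥ 19.1 is true
  NOT on anticoagulants: no → true
  eGFR ≤ 105 mL/min: 59 ≤ 105 is true
Combine:
[1.1] true OR false = true
[1.2.1] false OR true = true
[1.2] NOT true = false
[1] true → false = false
[2.1.2.1] false AND true = false
[2.1.2] NOT false = true
[2.1.3] true AND true = true
[2.1] true AND true AND true = true
[2] NOT true = false
[root] false OR false = false
Overall: false → excluded

Excluded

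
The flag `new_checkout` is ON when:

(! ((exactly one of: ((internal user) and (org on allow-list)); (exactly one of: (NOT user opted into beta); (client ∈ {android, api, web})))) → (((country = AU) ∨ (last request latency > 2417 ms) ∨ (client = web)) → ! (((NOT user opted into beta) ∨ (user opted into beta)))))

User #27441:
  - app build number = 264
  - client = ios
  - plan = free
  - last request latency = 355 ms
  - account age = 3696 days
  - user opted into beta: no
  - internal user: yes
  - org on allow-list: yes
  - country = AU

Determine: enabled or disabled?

Atomic conditions:
  internal user: yes → true
  org on allow-list: yes → true
  NOT user opted into beta: no → true
  client ∈ {android, api, web}: ios is not in the set → false
  country = AU: AU == AU is true
  last request latency > 2417 ms: 355 > 2417 is false
  client = web: ios == web is false
  user opted into beta: no → false
Combine:
[1.1.1] true AND true = true
[1.1.2] exactly-one(true, false) = true
[1.1] exactly-one(true, true) = false
[1] NOT false = true
[2.1] true OR false OR false = true
[2.2.1] true OR false = true
[2.2] NOT true = false
[2] true → false = false
[root] true → false = false
Overall: false → disabled

Disabled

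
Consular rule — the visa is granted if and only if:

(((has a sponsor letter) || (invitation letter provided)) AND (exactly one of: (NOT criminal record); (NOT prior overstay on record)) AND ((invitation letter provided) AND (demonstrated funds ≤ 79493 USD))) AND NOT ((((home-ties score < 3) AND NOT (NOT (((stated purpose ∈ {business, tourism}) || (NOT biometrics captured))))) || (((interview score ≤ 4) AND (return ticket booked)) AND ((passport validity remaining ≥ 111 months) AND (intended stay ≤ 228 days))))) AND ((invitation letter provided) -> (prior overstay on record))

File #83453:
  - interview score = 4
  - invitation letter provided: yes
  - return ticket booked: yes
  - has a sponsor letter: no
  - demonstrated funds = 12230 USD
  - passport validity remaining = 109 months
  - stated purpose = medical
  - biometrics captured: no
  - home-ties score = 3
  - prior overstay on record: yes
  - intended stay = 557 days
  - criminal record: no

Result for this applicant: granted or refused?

Granted

Atomic conditions:
  has a sponsor letter: no → false
  invitation letter provided: yes → true
  NOT criminal record: no → true
  NOT prior overstay on record: yes → false
  demonstrated funds ≤ 79493 USD: 12230 ≤ 79493 is true
  home-ties score < 3: 3 < 3 is false
  stated purpose ∈ {business, tourism}: medical is not in the set → false
  NOT biometrics captured: no → true
  interview score ≤ 4: 4 ≤ 4 is true
  return ticket booked: yes → true
  passport validity remaining ≥ 111 months: 109 ≥ 111 is false
  intended stay ≤ 228 days: 557 ≤ 228 is false
  prior overstay on record: yes → true
Combine:
[1.1] false OR true = true
[1.2] exactly-one(true, false) = true
[1.3] true AND true = true
[1] true AND true AND true = true
[2.1.1.2.1.1] false OR true = true
[2.1.1.2.1] NOT true = false
[2.1.1.2] NOT false = true
[2.1.1] false AND true = false
[2.1.2.1] true AND true = true
[2.1.2.2] false AND false = false
[2.1.2] true AND false = false
[2.1] false OR false = false
[2] NOT false = true
[3] true → true = true
[root] true AND true AND true = true
Overall: true → granted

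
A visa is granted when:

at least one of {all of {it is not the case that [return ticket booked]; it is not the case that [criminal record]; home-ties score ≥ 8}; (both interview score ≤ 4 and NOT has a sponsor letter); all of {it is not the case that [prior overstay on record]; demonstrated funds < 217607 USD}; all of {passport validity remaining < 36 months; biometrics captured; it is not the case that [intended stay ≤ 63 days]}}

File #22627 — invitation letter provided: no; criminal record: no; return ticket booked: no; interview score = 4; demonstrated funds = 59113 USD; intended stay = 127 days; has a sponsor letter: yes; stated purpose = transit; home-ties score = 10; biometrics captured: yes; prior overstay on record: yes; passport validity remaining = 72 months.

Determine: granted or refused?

Atomic conditions:
  return ticket booked: no → false
  criminal record: no → false
  home-ties score ≥ 8: 10 ≥ 8 is true
  interview score ≤ 4: 4 ≤ 4 is true
  NOT has a sponsor letter: yes → false
  prior overstay on record: yes → true
  demonstrated funds < 217607 USD: 59113 < 217607 is true
  passport validity remaining < 36 months: 72 < 36 is false
  biometrics captured: yes → true
  intended stay ≤ 63 days: 127 ≤ 63 is false
Combine:
[1.1] NOT false = true
[1.2] NOT false = true
[1] true AND true AND true = true
[2] true AND false = false
[3.1] NOT true = false
[3] false AND true = false
[4.3] NOT false = true
[4] false AND true AND true = false
[root] true OR false OR false OR false = true
Overall: true → granted

Granted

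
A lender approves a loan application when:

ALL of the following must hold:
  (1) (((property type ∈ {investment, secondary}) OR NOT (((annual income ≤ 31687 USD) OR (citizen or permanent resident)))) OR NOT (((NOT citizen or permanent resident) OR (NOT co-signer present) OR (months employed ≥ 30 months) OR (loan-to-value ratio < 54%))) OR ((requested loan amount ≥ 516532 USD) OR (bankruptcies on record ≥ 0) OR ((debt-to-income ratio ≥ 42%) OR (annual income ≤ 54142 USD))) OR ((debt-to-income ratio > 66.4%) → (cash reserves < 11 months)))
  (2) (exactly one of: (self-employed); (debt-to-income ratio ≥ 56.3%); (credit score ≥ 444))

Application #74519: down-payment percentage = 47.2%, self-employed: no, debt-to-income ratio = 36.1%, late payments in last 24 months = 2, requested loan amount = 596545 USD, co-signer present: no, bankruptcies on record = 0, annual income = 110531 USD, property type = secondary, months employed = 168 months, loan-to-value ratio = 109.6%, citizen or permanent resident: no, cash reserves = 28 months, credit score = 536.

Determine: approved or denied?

Approved

Atomic conditions:
  property type ∈ {investment, secondary}: secondary is in the set → true
  annual income ≤ 31687 USD: 110531 ≤ 31687 is false
  citizen or permanent resident: no → false
  NOT citizen or permanent resident: no → true
  NOT co-signer present: no → true
  months employed ≥ 30 months: 168 ≥ 30 is true
  loan-to-value ratio < 54%: 109.6 < 54 is false
  requested loan amount ≥ 516532 USD: 596545 ≥ 516532 is true
  bankruptcies on record ≥ 0: 0 ≥ 0 is true
  debt-to-income ratio ≥ 42%: 36.1 ≥ 42 is false
  annual income ≤ 54142 USD: 110531 ≤ 54142 is false
  debt-to-income ratio > 66.4%: 36.1 > 66.4 is false
  cash reserves < 11 months: 28 < 11 is false
  self-employed: no → false
  debt-to-income ratio ≥ 56.3%: 36.1 ≥ 56.3 is false
  credit score ≥ 444: 536 ≥ 444 is true
Combine:
[1.1.2.1] false OR false = false
[1.1.2] NOT false = true
[1.1] true OR true = true
[1.2.1] true OR true OR true OR false = true
[1.2] NOT true = false
[1.3.3] false OR false = false
[1.3] true OR true OR false = true
[1.4] false → false (antecedent false ⇒ implication holds) = true
[1] true OR false OR true OR true = true
[2] exactly-one(false, false, true) = true
[root] true AND true = true
Overall: true → approved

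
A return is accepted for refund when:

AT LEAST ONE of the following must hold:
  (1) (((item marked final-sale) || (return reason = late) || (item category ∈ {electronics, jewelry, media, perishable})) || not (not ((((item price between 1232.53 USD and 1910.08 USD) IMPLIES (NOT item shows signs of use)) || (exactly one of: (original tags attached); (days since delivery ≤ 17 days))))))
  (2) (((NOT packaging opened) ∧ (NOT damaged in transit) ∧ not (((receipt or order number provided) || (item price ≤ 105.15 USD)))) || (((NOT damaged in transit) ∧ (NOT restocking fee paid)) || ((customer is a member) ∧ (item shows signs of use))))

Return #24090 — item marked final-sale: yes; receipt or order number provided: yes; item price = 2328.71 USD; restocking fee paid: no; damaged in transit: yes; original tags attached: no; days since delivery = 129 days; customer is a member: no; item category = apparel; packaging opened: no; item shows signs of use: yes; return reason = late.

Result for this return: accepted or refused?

Accepted

Atomic conditions:
  item marked final-sale: yes → true
  return reason = late: late == late is true
  item category ∈ {electronics, jewelry, media, perishable}: apparel is not in the set → false
  item price between 1232.53 USD and 1910.08 USD: 2328.71 in [1232.53, 1910.08] is false
  NOT item shows signs of use: yes → false
  original tags attached: no → false
  days since delivery ≤ 17 days: 129 ≤ 17 is false
  NOT packaging opened: no → true
  NOT damaged in transit: yes → false
  receipt or order number provided: yes → true
  item price ≤ 105.15 USD: 2328.71 ≤ 105.15 is false
  NOT restocking fee paid: no → true
  customer is a member: no → false
  item shows signs of use: yes → true
Combine:
[1.1] true OR true OR false = true
[1.2.1.1.1] false → false (antecedent false ⇒ implication holds) = true
[1.2.1.1.2] exactly-one(false, false) = false
[1.2.1.1] true OR false = true
[1.2.1] NOT true = false
[1.2] NOT false = true
[1] true OR true = true
[2.1.3.1] true OR false = true
[2.1.3] NOT true = false
[2.1] true AND false AND false = false
[2.2.1] false AND true = false
[2.2.2] false AND true = false
[2.2] false OR false = false
[2] false OR false = false
[root] true OR false = true
Overall: true → accepted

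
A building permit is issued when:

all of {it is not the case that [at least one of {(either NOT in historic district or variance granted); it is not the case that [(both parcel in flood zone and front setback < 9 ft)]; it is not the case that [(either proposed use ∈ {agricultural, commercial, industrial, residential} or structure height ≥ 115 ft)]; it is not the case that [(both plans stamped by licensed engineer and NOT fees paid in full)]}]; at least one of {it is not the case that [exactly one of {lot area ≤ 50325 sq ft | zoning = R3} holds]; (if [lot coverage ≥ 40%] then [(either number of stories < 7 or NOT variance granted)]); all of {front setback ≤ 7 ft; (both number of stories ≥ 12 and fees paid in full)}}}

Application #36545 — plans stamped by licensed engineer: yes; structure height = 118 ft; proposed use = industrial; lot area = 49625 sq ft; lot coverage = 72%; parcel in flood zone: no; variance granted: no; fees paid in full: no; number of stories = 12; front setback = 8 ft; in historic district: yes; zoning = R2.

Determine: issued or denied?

Atomic conditions:
  NOT in historic district: yes → false
  variance granted: no → false
  parcel in flood zone: no → false
  front setback < 9 ft: 8 < 9 is true
  proposed use ∈ {agricultural, commercial, industrial, residential}: industrial is in the set → true
  structure height ≥ 115 ft: 118 ≥ 115 is true
  plans stamped by licensed engineer: yes → true
  NOT fees paid in full: no → true
  lot area ≤ 50325 sq ft: 49625 ≤ 50325 is true
  zoning = R3: R2 == R3 is false
  lot coverage ≥ 40%: 72 ≥ 40 is true
  number of stories < 7: 12 < 7 is false
  NOT variance granted: no → true
  front setback ≤ 7 ft: 8 ≤ 7 is false
  number of stories ≥ 12: 12 ≥ 12 is true
  fees paid in full: no → false
Combine:
[1.1.1] false OR false = false
[1.1.2.1] false AND true = false
[1.1.2] NOT false = true
[1.1.3.1] true OR true = true
[1.1.3] NOT true = false
[1.1.4.1] true AND true = true
[1.1.4] NOT true = false
[1.1] false OR true OR false OR false = true
[1] NOT true = false
[2.1.1] exactly-one(true, false) = true
[2.1] NOT true = false
[2.2.2] false OR true = true
[2.2] true → true = true
[2.3.2] true AND false = false
[2.3] false AND false = false
[2] false OR true OR false = true
[root] false AND true = false
Overall: false → denied

Denied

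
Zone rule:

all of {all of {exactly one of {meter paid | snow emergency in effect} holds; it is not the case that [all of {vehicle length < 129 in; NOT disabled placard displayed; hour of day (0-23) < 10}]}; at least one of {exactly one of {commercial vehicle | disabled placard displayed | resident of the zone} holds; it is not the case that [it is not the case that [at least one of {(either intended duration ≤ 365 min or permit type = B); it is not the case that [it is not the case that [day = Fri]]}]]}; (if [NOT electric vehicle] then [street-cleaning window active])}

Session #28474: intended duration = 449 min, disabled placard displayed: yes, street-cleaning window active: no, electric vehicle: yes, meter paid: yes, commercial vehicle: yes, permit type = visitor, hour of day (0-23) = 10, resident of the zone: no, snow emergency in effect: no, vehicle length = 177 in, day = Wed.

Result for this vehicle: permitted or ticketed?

Ticketed

Atomic conditions:
  meter paid: yes → true
  snow emergency in effect: no → false
  vehicle length < 129 in: 177 < 129 is false
  NOT disabled placard displayed: yes → false
  hour of day (0-23) < 10: 10 < 10 is false
  commercial vehicle: yes → true
  disabled placard displayed: yes → true
  resident of the zone: no → false
  intended duration ≤ 365 min: 449 ≤ 365 is false
  permit type = B: visitor == B is false
  day = Fri: Wed == Fri is false
  NOT electric vehicle: yes → false
  street-cleaning window active: no → false
Combine:
[1.1] exactly-one(true, false) = true
[1.2.1] false AND false AND false = false
[1.2] NOT false = true
[1] true AND true = true
[2.1] exactly-one(true, true, false) = false
[2.2.1.1.1] false OR false = false
[2.2.1.1.2.1] NOT false = true
[2.2.1.1.2] NOT true = false
[2.2.1.1] false OR false = false
[2.2.1] NOT false = true
[2.2] NOT true = false
[2] false OR false = false
[3] false → false (antecedent false ⇒ implication holds) = true
[root] true AND false AND true = false
Overall: false → ticketed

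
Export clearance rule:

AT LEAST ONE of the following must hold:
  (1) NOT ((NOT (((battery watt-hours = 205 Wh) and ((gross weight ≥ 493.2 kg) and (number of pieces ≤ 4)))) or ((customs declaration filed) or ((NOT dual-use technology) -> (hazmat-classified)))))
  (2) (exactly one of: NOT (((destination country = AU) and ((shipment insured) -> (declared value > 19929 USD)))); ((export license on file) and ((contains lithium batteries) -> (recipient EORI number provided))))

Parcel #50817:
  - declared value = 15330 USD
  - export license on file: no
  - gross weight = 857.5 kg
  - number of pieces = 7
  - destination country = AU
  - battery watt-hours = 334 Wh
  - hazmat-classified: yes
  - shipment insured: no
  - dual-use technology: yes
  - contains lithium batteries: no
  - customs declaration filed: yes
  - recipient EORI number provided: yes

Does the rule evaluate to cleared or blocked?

Blocked

Atomic conditions:
  battery watt-hours = 205 Wh: 334 == 205 is false
  gross weight ≥ 493.2 kg: 857.5 ≥ 493.2 is true
  number of pieces ≤ 4: 7 ≤ 4 is false
  customs declaration filed: yes → true
  NOT dual-use technology: yes → false
  hazmat-classified: yes → true
  destination country = AU: AU == AU is true
  shipment insured: no → false
  declared value > 19929 USD: 15330 > 19929 is false
  export license on file: no → false
  contains lithium batteries: no → false
  recipient EORI number provided: yes → true
Combine:
[1.1.1.1.2] true AND false = false
[1.1.1.1] false AND false = false
[1.1.1] NOT false = true
[1.1.2.2] false → true (antecedent false ⇒ implication holds) = true
[1.1.2] true OR true = true
[1.1] true OR true = true
[1] NOT true = false
[2.1.1.2] false → false (antecedent false ⇒ implication holds) = true
[2.1.1] true AND true = true
[2.1] NOT true = false
[2.2.2] false → true (antecedent false ⇒ implication holds) = true
[2.2] false AND true = false
[2] exactly-one(false, false) = false
[root] false OR false = false
Overall: false → blocked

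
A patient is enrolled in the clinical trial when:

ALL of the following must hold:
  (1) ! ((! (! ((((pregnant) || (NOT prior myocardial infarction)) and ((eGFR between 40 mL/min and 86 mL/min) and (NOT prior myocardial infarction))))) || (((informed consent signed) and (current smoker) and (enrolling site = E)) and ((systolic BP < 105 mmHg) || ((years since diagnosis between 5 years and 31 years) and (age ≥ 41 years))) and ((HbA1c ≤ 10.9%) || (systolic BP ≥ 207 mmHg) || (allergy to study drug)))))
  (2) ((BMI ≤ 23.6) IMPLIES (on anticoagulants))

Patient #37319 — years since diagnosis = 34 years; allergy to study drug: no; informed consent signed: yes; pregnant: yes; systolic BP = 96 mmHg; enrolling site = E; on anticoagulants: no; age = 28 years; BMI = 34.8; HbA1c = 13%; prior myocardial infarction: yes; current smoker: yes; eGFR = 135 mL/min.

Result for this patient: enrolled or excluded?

Atomic conditions:
  pregnant: yes → true
  NOT prior myocardial infarction: yes → false
  eGFR between 40 mL/min and 86 mL/min: 135 in [40, 86] is false
  informed consent signed: yes → true
  current smoker: yes → true
  enrolling site = E: E == E is true
  systolic BP < 105 mmHg: 96 < 105 is true
  years since diagnosis between 5 years and 31 years: 34 in [5, 31] is false
  age ≥ 41 years: 28 ≥ 41 is false
  HbA1c ≤ 10.9%: 13 ≤ 10.9 is false
  systolic BP ≥ 207 mmHg: 96 ≥ 207 is false
  allergy to study drug: no → false
  BMI ≤ 23.6: 34.8 ≤ 23.6 is false
  on anticoagulants: no → false
Combine:
[1.1.1.1.1.1] true OR false = true
[1.1.1.1.1.2] false AND false = false
[1.1.1.1.1] true AND false = false
[1.1.1.1] NOT false = true
[1.1.1] NOT true = false
[1.1.2.1] true AND true AND true = true
[1.1.2.2.2] false AND false = false
[1.1.2.2] true OR false = true
[1.1.2.3] false OR false OR false = false
[1.1.2] true AND true AND false = false
[1.1] false OR false = false
[1] NOT false = true
[2] false → false (antecedent false ⇒ implication holds) = true
[root] true AND true = true
Overall: true → enrolled

Enrolled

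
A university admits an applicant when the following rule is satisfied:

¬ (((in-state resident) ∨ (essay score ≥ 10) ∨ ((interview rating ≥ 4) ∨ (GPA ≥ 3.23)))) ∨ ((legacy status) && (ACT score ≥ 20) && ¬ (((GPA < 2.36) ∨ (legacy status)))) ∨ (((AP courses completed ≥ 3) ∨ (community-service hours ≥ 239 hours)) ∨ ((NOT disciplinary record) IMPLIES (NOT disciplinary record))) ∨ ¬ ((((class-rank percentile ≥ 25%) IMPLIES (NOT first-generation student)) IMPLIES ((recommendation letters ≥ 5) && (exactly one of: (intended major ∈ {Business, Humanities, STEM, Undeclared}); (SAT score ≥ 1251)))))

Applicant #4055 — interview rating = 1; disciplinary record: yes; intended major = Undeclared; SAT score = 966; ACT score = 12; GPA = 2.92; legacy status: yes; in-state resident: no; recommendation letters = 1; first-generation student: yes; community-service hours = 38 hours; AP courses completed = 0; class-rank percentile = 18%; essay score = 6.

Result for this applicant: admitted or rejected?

Admitted

Atomic conditions:
  in-state resident: no → false
  essay score ≥ 10: 6 ≥ 10 is false
  interview rating ≥ 4: 1 ≥ 4 is false
  GPA ≥ 3.23: 2.92 ≥ 3.23 is false
  legacy status: yes → true
  ACT score ≥ 20: 12 ≥ 20 is false
  GPA < 2.36: 2.92 < 2.36 is false
  AP courses completed ≥ 3: 0 ≥ 3 is false
  community-service hours ≥ 239 hours: 38 ≥ 239 is false
  NOT disciplinary record: yes → false
  class-rank percentile ≥ 25%: 18 ≥ 25 is false
  NOT first-generation student: yes → false
  recommendation letters ≥ 5: 1 ≥ 5 is false
  intended major ∈ {Business, Humanities, STEM, Undeclared}: Undeclared is in the set → true
  SAT score ≥ 1251: 966 ≥ 1251 is false
Combine:
[1.1.3] false OR false = false
[1.1] false OR false OR false = false
[1] NOT false = true
[2.3.1] false OR true = true
[2.3] NOT true = false
[2] true AND false AND false = false
[3.1] false OR false = false
[3.2] false → false (antecedent false ⇒ implication holds) = true
[3] false OR true = true
[4.1.1] false → false (antecedent false ⇒ implication holds) = true
[4.1.2.2] exactly-one(true, false) = true
[4.1.2] false AND true = false
[4.1] true → false = false
[4] NOT false = true
[root] true OR false OR true OR true = true
Overall: true → admitted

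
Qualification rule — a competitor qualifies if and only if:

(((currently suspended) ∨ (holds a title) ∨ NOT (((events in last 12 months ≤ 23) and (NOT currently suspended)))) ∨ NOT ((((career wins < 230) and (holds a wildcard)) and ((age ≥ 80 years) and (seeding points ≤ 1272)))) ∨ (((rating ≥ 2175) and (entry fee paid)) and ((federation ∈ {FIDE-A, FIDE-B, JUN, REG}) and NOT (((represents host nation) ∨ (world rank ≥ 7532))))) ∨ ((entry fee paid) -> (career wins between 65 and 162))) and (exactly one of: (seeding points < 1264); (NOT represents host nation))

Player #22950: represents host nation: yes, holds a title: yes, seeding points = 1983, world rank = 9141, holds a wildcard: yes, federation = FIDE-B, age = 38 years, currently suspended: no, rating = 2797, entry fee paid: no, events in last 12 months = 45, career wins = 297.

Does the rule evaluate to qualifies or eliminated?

Atomic conditions:
  currently suspended: no → false
  holds a title: yes → true
  events in last 12 months ≤ 23: 45 ≤ 23 is false
  NOT currently suspended: no → true
  career wins < 230: 297 < 230 is false
  holds a wildcard: yes → true
  age ≥ 80 years: 38 ≥ 80 is false
  seeding points ≤ 1272: 1983 ≤ 1272 is false
  rating ≥ 2175: 2797 ≥ 2175 is true
  entry fee paid: no → false
  federation ∈ {FIDE-A, FIDE-B, JUN, REG}: FIDE-B is in the set → true
  represents host nation: yes → true
  world rank ≥ 7532: 9141 ≥ 7532 is true
  career wins between 65 and 162: 297 in [65, 162] is false
  seeding points < 1264: 1983 < 1264 is false
  NOT represents host nation: yes → false
Combine:
[1.1.3.1] false AND true = false
[1.1.3] NOT false = true
[1.1] false OR true OR true = true
[1.2.1.1] false AND true = false
[1.2.1.2] false AND false = false
[1.2.1] false AND false = false
[1.2] NOT false = true
[1.3.1] true AND false = false
[1.3.2.2.1] true OR true = true
[1.3.2.2] NOT true = false
[1.3.2] true AND false = false
[1.3] false AND false = false
[1.4] false → false (antecedent false ⇒ implication holds) = true
[1] true OR true OR false OR true = true
[2] exactly-one(false, false) = false
[root] true AND false = false
Overall: false → eliminated

Eliminated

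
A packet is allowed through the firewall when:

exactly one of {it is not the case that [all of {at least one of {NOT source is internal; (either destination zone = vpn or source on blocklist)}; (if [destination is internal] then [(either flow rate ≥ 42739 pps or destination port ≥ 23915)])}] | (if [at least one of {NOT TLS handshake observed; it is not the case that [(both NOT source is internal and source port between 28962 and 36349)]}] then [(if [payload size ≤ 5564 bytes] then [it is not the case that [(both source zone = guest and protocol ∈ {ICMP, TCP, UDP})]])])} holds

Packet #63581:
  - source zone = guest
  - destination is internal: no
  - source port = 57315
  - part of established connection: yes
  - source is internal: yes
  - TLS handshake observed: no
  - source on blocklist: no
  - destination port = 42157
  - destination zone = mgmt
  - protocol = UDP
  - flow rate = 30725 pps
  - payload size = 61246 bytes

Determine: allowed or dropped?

Dropped

Atomic conditions:
  NOT source is internal: yes → false
  destination zone = vpn: mgmt == vpn is false
  source on blocklist: no → false
  destination is internal: no → false
  flow rate ≥ 42739 pps: 30725 ≥ 42739 is false
  destination port ≥ 23915: 42157 ≥ 23915 is true
  NOT TLS handshake observed: no → true
  source port between 28962 and 36349: 57315 in [28962, 36349] is false
  payload size ≤ 5564 bytes: 61246 ≤ 5564 is false
  source zone = guest: guest == guest is true
  protocol ∈ {ICMP, TCP, UDP}: UDP is in the set → true
Combine:
[1.1.1.2] false OR false = false
[1.1.1] false OR false = false
[1.1.2.2] false OR true = true
[1.1.2] false → true (antecedent false ⇒ implication holds) = true
[1.1] false AND true = false
[1] NOT false = true
[2.1.2.1] false AND false = false
[2.1.2] NOT false = true
[2.1] true OR true = true
[2.2.2.1] true AND true = true
[2.2.2] NOT true = false
[2.2] false → false (antecedent false ⇒ implication holds) = true
[2] true → true = true
[root] exactly-one(true, true) = false
Overall: false → dropped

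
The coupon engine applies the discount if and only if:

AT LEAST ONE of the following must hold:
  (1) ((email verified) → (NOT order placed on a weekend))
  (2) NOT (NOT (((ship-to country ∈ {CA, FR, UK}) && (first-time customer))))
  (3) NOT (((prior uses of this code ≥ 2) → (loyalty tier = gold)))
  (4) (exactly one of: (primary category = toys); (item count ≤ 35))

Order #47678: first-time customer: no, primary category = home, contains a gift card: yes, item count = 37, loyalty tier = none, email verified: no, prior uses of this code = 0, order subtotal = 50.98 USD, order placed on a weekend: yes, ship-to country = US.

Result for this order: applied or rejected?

Applied

Atomic conditions:
  email verified: no → false
  NOT order placed on a weekend: yes → false
  ship-to country ∈ {CA, FR, UK}: US is not in the set → false
  first-time customer: no → false
  prior uses of this code ≥ 2: 0 ≥ 2 is false
  loyalty tier = gold: none == gold is false
  primary category = toys: home == toys is false
  item count ≤ 35: 37 ≤ 35 is false
Combine:
[1] false → false (antecedent false ⇒ implication holds) = true
[2.1.1] false AND false = false
[2.1] NOT false = true
[2] NOT true = false
[3.1] false → false (antecedent false ⇒ implication holds) = true
[3] NOT true = false
[4] exactly-one(false, false) = false
[root] true OR false OR false OR false = true
Overall: true → applied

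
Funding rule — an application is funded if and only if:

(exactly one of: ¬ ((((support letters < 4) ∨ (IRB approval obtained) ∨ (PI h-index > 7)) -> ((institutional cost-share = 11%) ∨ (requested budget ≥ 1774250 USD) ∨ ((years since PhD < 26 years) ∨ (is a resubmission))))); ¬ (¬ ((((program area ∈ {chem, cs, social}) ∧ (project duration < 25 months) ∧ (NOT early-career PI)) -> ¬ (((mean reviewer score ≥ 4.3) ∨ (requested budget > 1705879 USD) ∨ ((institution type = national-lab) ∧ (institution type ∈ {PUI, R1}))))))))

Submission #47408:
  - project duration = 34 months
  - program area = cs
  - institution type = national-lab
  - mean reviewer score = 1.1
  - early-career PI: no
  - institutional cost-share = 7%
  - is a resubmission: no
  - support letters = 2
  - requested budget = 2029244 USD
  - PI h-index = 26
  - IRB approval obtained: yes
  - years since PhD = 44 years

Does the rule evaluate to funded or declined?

Atomic conditions:
  support letters < 4: 2 < 4 is true
  IRB approval obtained: yes → true
  PI h-index > 7: 26 > 7 is true
  institutional cost-share = 11%: 7 == 11 is false
  requested budget ≥ 1774250 USD: 2029244 ≥ 1774250 is true
  years since PhD < 26 years: 44 < 26 is false
  is a resubmission: no → false
  program area ∈ {chem, cs, social}: cs is in the set → true
  project duration < 25 months: 34 < 25 is false
  NOT early-career PI: no → true
  mean reviewer score ≥ 4.3: 1.1 ≥ 4.3 is false
  requested budget > 1705879 USD: 2029244 > 1705879 is true
  institution type = national-lab: national-lab == national-lab is true
  institution type ∈ {PUI, R1}: national-lab is not in the set → false
Combine:
[1.1.1] true OR true OR true = true
[1.1.2.3] false OR false = false
[1.1.2] false OR true OR false = true
[1.1] true → true = true
[1] NOT true = false
[2.1.1.1] true AND false AND true = false
[2.1.1.2.1.3] true AND false = false
[2.1.1.2.1] false OR true OR false = true
[2.1.1.2] NOT true = false
[2.1.1] false → false (antecedent false ⇒ implication holds) = true
[2.1] NOT true = false
[2] NOT false = true
[root] exactly-one(false, true) = true
Overall: true → funded

Funded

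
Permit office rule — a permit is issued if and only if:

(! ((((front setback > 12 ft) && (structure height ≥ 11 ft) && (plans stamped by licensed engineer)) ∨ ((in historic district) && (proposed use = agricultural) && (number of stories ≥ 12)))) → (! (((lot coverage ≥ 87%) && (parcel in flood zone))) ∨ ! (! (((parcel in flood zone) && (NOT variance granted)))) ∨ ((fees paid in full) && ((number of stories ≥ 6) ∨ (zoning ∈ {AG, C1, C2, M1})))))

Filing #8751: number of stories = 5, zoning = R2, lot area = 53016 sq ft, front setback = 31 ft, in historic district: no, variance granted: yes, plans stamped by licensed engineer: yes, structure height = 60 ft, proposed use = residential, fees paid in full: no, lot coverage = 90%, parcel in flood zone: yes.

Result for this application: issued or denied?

Atomic conditions:
  front setback > 12 ft: 31 > 12 is true
  structure height ≥ 11 ft: 60 ≥ 11 is true
  plans stamped by licensed engineer: yes → true
  in historic district: no → false
  proposed use = agricultural: residential == agricultural is false
  number of stories ≥ 12: 5 ≥ 12 is false
  lot coverage ≥ 87%: 90 ≥ 87 is true
  parcel in flood zone: yes → true
  NOT variance granted: yes → false
  fees paid in full: no → false
  number of stories ≥ 6: 5 ≥ 6 is false
  zoning ∈ {AG, C1, C2, M1}: R2 is not in the set → false
Combine:
[1.1.1] true AND true AND true = true
[1.1.2] false AND false AND false = false
[1.1] true OR false = true
[1] NOT true = false
[2.1.1] true AND true = true
[2.1] NOT true = false
[2.2.1.1] true AND false = false
[2.2.1] NOT false = true
[2.2] NOT true = false
[2.3.2] false OR false = false
[2.3] false AND false = false
[2] false OR false OR false = false
[root] false → false (antecedent false ⇒ implication holds) = true
Overall: true → issued

Issued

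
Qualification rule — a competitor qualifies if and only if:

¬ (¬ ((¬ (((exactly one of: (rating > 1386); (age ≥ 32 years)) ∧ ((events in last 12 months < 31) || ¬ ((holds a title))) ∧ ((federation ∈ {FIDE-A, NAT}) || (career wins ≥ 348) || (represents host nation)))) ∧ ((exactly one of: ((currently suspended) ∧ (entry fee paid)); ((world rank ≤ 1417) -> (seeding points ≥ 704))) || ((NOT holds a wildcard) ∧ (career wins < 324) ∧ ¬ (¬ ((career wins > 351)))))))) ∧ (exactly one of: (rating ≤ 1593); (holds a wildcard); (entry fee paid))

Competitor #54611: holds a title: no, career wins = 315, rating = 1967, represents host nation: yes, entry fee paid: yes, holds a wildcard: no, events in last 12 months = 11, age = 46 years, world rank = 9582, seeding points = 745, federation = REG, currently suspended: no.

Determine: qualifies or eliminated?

Atomic conditions:
  rating > 1386: 1967 > 1386 is true
  age ≥ 32 years: 46 ≥ 32 is true
  events in last 12 months < 31: 11 < 31 is true
  holds a title: no → false
  federation ∈ {FIDE-A, NAT}: REG is not in the set → false
  career wins ≥ 348: 315 ≥ 348 is false
  represents host nation: yes → true
  currently suspended: no → false
  entry fee paid: yes → true
  world rank ≤ 1417: 9582 ≤ 1417 is false
  seeding points ≥ 704: 745 ≥ 704 is true
  NOT holds a wildcard: no → true
  career wins < 324: 315 < 324 is true
  career wins > 351: 315 > 351 is false
  rating ≤ 1593: 1967 ≤ 1593 is false
  holds a wildcard: no → false
Combine:
[1.1.1.1.1.1] exactly-one(true, true) = false
[1.1.1.1.1.2.2] NOT false = true
[1.1.1.1.1.2] true OR true = true
[1.1.1.1.1.3] false OR false OR true = true
[1.1.1.1.1] false AND true AND true = false
[1.1.1.1] NOT false = true
[1.1.1.2.1.1] false AND true = false
[1.1.1.2.1.2] false → true (antecedent false ⇒ implication holds) = true
[1.1.1.2.1] exactly-one(false, true) = true
[1.1.1.2.2.3.1] NOT false = true
[1.1.1.2.2.3] NOT true = false
[1.1.1.2.2] true AND true AND false = false
[1.1.1.2] true OR false = true
[1.1.1] true AND true = true
[1.1] NOT true = false
[1] NOT false = true
[2] exactly-one(false, false, true) = true
[root] true AND true = true
Overall: true → qualifies

Qualifies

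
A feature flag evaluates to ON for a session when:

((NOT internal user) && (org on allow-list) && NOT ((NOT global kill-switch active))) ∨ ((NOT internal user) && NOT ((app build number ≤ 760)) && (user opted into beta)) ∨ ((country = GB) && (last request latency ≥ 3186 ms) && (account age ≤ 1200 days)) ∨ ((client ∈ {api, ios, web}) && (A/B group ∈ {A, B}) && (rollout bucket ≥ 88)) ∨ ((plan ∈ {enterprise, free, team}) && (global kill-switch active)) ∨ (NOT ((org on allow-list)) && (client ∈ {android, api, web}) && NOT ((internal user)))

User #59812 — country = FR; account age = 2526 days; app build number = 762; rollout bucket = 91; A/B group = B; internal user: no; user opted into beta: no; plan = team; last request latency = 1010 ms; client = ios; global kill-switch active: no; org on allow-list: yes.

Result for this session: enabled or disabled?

Atomic conditions:
  NOT internal user: no → true
  org on allow-list: yes → true
  NOT global kill-switch active: no → true
  app build number ≤ 760: 762 ≤ 760 is false
  user opted into beta: no → false
  country = GB: FR == GB is false
  last request latency ≥ 3186 ms: 1010 ≥ 3186 is false
  account age ≤ 1200 days: 2526 ≤ 1200 is false
  client ∈ {api, ios, web}: ios is in the set → true
  A/B group ∈ {A, B}: B is in the set → true
  rollout bucket ≥ 88: 91 ≥ 88 is true
  plan ∈ {enterprise, free, team}: team is in the set → true
  global kill-switch active: no → false
  client ∈ {android, api, web}: ios is not in the set → false
  internal user: no → false
Combine:
[1.3] NOT true = false
[1] true AND true AND false = false
[2.2] NOT false = true
[2] true AND true AND false = false
[3] false AND false AND false = false
[4] true AND true AND true = true
[5] true AND false = false
[6.1] NOT true = false
[6.3] NOT false = true
[6] false AND false AND true = false
[root] false OR false OR false OR true OR false OR false = true
Overall: true → enabled

Enabled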